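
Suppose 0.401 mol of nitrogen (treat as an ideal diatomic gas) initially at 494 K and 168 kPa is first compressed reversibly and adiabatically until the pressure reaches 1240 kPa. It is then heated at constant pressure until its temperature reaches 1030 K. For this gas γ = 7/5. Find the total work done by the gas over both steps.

-2650 J

V₁ = nRT₁/P₁ = 0.401×8.314×494/168 = 9.80 L.
Step 1 — Adiabatic: T₂/T₁ = (P₂/P₁)^((γ−1)/γ) ⇒ T₂ = 494×(7.38)^0.286 = 874 K; V₂ = 2.35 L.
ΔU = nCvΔT = 0.401×20.8×(874−494) = 3170 J.
Q = 0 for an adiabatic process, so W = −ΔU = -3170 J.
State after step 1: P = 1240 kPa, V = 2.35 L, T = 874 K.
Step 2 — Isobaric: P stays 1240 kPa; V/T = const ⇒ T₂ = 1030 K, V₂ = 2.77 L.
W = PΔV = 1240×(2.77−2.35) kPa·L = 518 J.
ΔU = nCvΔT = 0.401×20.8×(1030−874) = 1300 J.
Q = ΔU + W = nCpΔT = 1810 J.
Net over both steps: W = -2650 J, Q = 1810 J, ΔU = 4470 J.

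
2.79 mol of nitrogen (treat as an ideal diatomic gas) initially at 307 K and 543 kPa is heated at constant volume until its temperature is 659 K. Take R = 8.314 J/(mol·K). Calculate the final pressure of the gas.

1170 kPa

V₁ = nRT₁/P₁ = 2.79×8.314×307/543 = 13.1 L.
Isochoric: V stays 13.1 L; P/T = const ⇒ T₂ = 659 K, P₂ = 1170 kPa.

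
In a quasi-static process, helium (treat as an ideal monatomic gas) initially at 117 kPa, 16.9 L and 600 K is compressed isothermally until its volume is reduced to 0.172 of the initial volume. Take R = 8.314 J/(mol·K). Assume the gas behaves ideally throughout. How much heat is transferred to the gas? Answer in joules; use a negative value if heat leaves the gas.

n = P₁V₁/(RT₁) = 117×16.9/(8.314×600) = 0.396 mol.
Isothermal: T stays 600 K; PV = const ⇒ V₂ = 2.91 L, P₂ = 680 kPa.
ΔU = 0 (ideal gas, T constant).
W = nRT ln(V₂/V₁) = 0.396×8.314×600×ln(0.172) = -3480 J.
Q = ΔU + W = -3480 J.

-3480 J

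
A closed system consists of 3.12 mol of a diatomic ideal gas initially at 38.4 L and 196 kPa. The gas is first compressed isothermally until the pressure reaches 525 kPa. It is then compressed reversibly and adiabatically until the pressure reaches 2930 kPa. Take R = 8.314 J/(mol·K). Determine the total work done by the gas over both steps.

-19400 J

T₁ = P₁V₁/(nR) = 196×38.4/(3.12×8.314) = 290 K.
Step 1 — Isothermal: T stays 290 K; PV = const ⇒ V₂ = 14.3 L, P₂ = 525 kPa.
ΔU = 0 (ideal gas, T constant).
W = nRT ln(V₂/V₁) = 3.12×8.314×290×ln(0.373) = -7420 J.
Q = ΔU + W = -7420 J.
State after step 1: P = 525 kPa, V = 14.3 L, T = 290 K.
Step 2 — Adiabatic: T₂/T₁ = (P₂/P₁)^((γ−1)/γ) ⇒ T₂ = 290×(5.58)^0.286 = 474 K; V₂ = 4.20 L.
ΔU = nCvΔT = 3.12×20.8×(474−290) = 11900 J.
Q = 0 for an adiabatic process, so W = −ΔU = -11900 J.
Net over both steps: W = -19400 J, Q = -7420 J, ΔU = 11900 J.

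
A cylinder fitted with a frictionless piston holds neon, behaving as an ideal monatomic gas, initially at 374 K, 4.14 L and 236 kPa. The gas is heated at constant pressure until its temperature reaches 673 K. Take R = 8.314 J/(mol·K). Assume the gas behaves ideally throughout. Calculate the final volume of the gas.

7.45 L

Isobaric: P stays 236 kPa; V/T = const ⇒ T₂ = 673 K, V₂ = 7.45 L.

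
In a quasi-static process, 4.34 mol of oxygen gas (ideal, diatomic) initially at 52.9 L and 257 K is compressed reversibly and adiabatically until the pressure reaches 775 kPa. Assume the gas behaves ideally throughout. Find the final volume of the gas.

18.3 L

P₁ = nRT₁/V₁ = 4.34×8.314×257/52.9 = 175 kPa.
Adiabatic: T₂/T₁ = (P₂/P₁)^((γ−1)/γ) ⇒ T₂ = 257×(4.42)^0.286 = 393 K; V₂ = 18.3 L.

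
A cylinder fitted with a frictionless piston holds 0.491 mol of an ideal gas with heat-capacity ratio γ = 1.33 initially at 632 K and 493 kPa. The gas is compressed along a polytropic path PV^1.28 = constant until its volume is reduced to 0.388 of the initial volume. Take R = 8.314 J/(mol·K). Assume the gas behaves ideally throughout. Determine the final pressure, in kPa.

1660 kPa

V₁ = nRT₁/P₁ = 0.491×8.314×632/493 = 5.23 L.
Polytropic n=1.28: T₂ = T₁(V₁/V₂)^(n−1) = 632×(2.58)^0.28 = 824 K; P₂ = P₁(V₁/V₂)^n = 1660 kPa.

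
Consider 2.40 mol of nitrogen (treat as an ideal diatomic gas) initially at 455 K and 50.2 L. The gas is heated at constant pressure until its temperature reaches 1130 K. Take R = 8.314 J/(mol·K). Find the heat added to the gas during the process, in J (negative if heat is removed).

47100 J

P₁ = nRT₁/V₁ = 2.40×8.314×455/50.2 = 181 kPa.
Isobaric: P stays 181 kPa; V/T = const ⇒ T₂ = 1130 K, V₂ = 125 L.
W = PΔV = 181×(125−50.2) kPa·L = 13500 J.
ΔU = nCvΔT = 2.40×20.8×(1130−455) = 33700 J.
Q = ΔU + W = nCpΔT = 47100 J.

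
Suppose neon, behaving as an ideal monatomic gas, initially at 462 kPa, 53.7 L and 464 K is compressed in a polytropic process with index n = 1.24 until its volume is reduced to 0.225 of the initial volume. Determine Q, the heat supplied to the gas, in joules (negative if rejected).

-28500 J

n = P₁V₁/(RT₁) = 462×53.7/(8.314×464) = 6.43 mol.
Polytropic n=1.24: T₂ = T₁(V₁/V₂)^(n−1) = 464×(4.44)^0.24 = 664 K; P₂ = P₁(V₁/V₂)^n = 2940 kPa.
W = (P₁V₁−P₂V₂)/(n−1) = (462×53.7−2940×12.1)/0.24 = -44500 J.
ΔU = nCvΔT = 6.43×12.5×(664−464) = 16000 J.
Q = ΔU + W = -28500 J.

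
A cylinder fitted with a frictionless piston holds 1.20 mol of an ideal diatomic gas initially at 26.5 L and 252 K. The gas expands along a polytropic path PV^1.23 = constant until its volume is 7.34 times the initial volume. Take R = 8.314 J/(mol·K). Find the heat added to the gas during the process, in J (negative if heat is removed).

1710 J

P₁ = nRT₁/V₁ = 1.20×8.314×252/26.5 = 94.9 kPa.
Polytropic n=1.23: T₂ = T₁(V₁/V₂)^(n−1) = 252×(0.136)^0.23 = 159 K; P₂ = P₁(V₁/V₂)^n = 8.17 kPa.
W = (P₁V₁−P₂V₂)/(n−1) = (94.9×26.5−8.17×195)/0.23 = 4020 J.
ΔU = nCvΔT = 1.20×20.8×(159−252) = -2310 J.
Q = ΔU + W = 1710 J.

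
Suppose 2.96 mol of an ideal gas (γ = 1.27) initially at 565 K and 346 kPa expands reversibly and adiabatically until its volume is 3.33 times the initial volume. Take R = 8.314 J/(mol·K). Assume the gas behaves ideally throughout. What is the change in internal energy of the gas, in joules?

-14300 J

V₁ = nRT₁/P₁ = 2.96×8.314×565/346 = 40.2 L.
Adiabatic: TV^(γ−1) = const ⇒ T₂ = 565×(0.300)^0.270 = 408 K; PV^γ = const ⇒ P₂ = 75.1 kPa.
For an ideal gas ΔU = nCvΔT with Cv = R/(γ−1) = 30.8 J/(mol·K).
ΔU = 2.96×30.8×(408−565) = -14300 J.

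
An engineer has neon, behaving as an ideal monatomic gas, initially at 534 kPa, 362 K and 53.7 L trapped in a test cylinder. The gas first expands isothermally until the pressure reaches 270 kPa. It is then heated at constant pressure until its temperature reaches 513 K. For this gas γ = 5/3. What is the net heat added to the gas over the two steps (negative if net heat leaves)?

49500 J

n = P₁V₁/(RT₁) = 534×53.7/(8.314×362) = 9.53 mol.
Step 1 — Isothermal: T stays 362 K; PV = const ⇒ V₂ = 106 L, P₂ = 270 kPa.
ΔU = 0 (ideal gas, T constant).
W = nRT ln(V₂/V₁) = 9.53×8.314×362×ln(1.98) = 19600 J.
Q = ΔU + W = 19600 J.
State after step 1: P = 270 kPa, V = 106 L, T = 362 K.
Step 2 — Isobaric: P stays 270 kPa; V/T = const ⇒ T₂ = 513 K, V₂ = 151 L.
W = PΔV = 270×(151−106) kPa·L = 12000 J.
ΔU = nCvΔT = 9.53×12.5×(513−362) = 17900 J.
Q = ΔU + W = nCpΔT = 29900 J.
Net over both steps: W = 31500 J, Q = 49500 J, ΔU = 17900 J.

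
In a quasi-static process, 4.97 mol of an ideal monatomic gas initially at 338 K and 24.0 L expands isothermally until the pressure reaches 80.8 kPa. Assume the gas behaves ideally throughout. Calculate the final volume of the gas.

173 L

P₁ = nRT₁/V₁ = 4.97×8.314×338/24.0 = 582 kPa.
Isothermal: T stays 338 K; PV = const ⇒ V₂ = 173 L, P₂ = 80.8 kPa.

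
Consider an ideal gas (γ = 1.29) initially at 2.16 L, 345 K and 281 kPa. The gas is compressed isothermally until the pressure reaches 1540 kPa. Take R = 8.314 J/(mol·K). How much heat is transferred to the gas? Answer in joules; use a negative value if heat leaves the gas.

n = P₁V₁/(RT₁) = 281×2.16/(8.314×345) = 0.212 mol.
Isothermal: T stays 345 K; PV = const ⇒ V₂ = 0.394 L, P₂ = 1540 kPa.
ΔU = 0 (ideal gas, T constant).
W = nRT ln(V₂/V₁) = 0.212×8.314×345×ln(0.182) = -1030 J.
Q = ΔU + W = -1030 J.

-1030 J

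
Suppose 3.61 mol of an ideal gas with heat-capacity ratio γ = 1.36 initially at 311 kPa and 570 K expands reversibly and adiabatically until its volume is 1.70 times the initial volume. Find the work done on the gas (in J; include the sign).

-8260 J

V₁ = nRT₁/P₁ = 3.61×8.314×570/311 = 55.0 L.
Adiabatic: TV^(γ−1) = const ⇒ T₂ = 570×(0.588)^0.360 = 471 K; PV^γ = const ⇒ P₂ = 151 kPa.
ΔU = nCvΔT = 3.61×23.1×(471−570) = -8260 J.
Q = 0 for an adiabatic process, so W = −ΔU = 8260 J.
Work done on the gas = −W_by = -8260 J.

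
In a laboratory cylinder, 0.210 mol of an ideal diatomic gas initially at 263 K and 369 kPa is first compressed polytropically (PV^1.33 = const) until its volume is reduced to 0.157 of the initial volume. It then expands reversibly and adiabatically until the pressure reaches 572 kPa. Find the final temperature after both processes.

V₁ = nRT₁/P₁ = 0.210×8.314×263/369 = 1.24 L.
Step 1 — Polytropic n=1.33: T₂ = T₁(V₁/V₂)^(n−1) = 263×(6.37)^0.33 = 485 K; P₂ = P₁(V₁/V₂)^n = 4330 kPa.
W = (P₁V₁−P₂V₂)/(n−1) = (369×1.24−4330×0.195)/0.33 = -1170 J.
ΔU = nCvΔT = 0.210×20.8×(485−263) = 967 J.
Q = ΔU + W = -205 J.
State after step 1: P = 4330 kPa, V = 0.195 L, T = 485 K.
Step 2 — Adiabatic: T₂/T₁ = (P₂/P₁)^((γ−1)/γ) ⇒ T₂ = 485×(0.132)^0.286 = 272 K; V₂ = 0.829 L.
ΔU = nCvΔT = 0.210×20.8×(272−485) = -929 J.
Q = 0 for an adiabatic process, so W = −ΔU = 929 J.
Net over both steps: W = -243 J, Q = -205 J, ΔU = 38.1 J.

272 K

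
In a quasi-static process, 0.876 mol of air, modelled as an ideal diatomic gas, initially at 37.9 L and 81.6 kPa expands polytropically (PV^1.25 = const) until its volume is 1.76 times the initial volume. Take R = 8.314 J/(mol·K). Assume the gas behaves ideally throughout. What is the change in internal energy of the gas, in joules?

-1020 J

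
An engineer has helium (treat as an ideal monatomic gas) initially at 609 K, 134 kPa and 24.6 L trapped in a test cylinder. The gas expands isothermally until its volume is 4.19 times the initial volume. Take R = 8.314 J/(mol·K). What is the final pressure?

32.0 kPa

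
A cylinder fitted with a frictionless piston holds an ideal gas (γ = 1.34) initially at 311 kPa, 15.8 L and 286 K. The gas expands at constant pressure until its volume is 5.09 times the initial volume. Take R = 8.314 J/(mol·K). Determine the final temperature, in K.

1460 K

Isobaric: P stays 311 kPa; V/T = const ⇒ T₂ = 1460 K, V₂ = 80.4 L.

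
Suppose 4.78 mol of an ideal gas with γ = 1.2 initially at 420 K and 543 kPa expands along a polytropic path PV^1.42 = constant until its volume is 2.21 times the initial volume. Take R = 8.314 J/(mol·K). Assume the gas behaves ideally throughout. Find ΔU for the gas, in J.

-23600 J

V₁ = nRT₁/P₁ = 4.78×8.314×420/543 = 30.7 L.
Polytropic n=1.42: T₂ = T₁(V₁/V₂)^(n−1) = 420×(0.452)^0.42 = 301 K; P₂ = P₁(V₁/V₂)^n = 176 kPa.
For an ideal gas ΔU = nCvΔT with Cv = R/(γ−1) = 41.6 J/(mol·K).
ΔU = 4.78×41.6×(301−420) = -23600 J.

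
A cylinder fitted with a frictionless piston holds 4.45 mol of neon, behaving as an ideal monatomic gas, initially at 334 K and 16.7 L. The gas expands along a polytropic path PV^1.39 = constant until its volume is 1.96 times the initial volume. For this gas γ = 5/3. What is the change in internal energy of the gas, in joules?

-4280 J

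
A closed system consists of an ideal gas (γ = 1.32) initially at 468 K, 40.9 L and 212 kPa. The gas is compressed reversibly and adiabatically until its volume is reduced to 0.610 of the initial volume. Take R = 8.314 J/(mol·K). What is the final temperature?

Adiabatic: TV^(γ−1) = const ⇒ T₂ = 468×(1.64)^0.320 = 548 K; PV^γ = const ⇒ P₂ = 407 kPa.

548 K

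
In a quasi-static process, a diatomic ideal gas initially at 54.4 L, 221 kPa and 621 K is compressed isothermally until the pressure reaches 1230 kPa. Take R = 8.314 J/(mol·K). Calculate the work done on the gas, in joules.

n = P₁V₁/(RT₁) = 221×54.4/(8.314×621) = 2.33 mol.
Isothermal: T stays 621 K; PV = const ⇒ V₂ = 9.77 L, P₂ = 1230 kPa.
W = nRT ln(V₂/V₁) = 2.33×8.314×621×ln(0.180) = -20600 J.
Work done on the gas = −W_by = 20600 J.

20600 J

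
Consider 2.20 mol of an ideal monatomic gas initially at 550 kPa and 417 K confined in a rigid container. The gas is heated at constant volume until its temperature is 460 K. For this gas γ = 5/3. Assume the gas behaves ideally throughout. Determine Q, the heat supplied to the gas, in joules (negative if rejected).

1180 J

V₁ = nRT₁/P₁ = 2.20×8.314×417/550 = 13.9 L.
Isochoric: V stays 13.9 L; P/T = const ⇒ T₂ = 460 K, P₂ = 607 kPa.
W = 0 (no volume change).
ΔU = nCvΔT = 2.20×12.5×(460−417) = 1180 J.
Q = ΔU = 1180 J.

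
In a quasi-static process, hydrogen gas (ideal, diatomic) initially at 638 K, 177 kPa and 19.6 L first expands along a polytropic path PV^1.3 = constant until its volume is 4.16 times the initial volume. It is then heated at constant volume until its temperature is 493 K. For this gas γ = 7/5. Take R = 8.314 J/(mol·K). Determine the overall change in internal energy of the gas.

-1970 J

n = P₁V₁/(RT₁) = 177×19.6/(8.314×638) = 0.654 mol.
Step 1 — Polytropic n=1.3: T₂ = T₁(V₁/V₂)^(n−1) = 638×(0.240)^0.30 = 416 K; P₂ = P₁(V₁/V₂)^n = 27.7 kPa.
W = (P₁V₁−P₂V₂)/(n−1) = (177×19.6−27.7×81.5)/0.30 = 4020 J.
ΔU = nCvΔT = 0.654×20.8×(416−638) = -3020 J.
Q = ΔU + W = 1010 J.
State after step 1: P = 27.7 kPa, V = 81.5 L, T = 416 K.
Step 2 — Isochoric: V stays 81.5 L; P/T = const ⇒ T₂ = 493 K, P₂ = 32.9 kPa.
W = 0 (no volume change).
ΔU = nCvΔT = 0.654×20.8×(493−416) = 1050 J.
Q = ΔU = 1050 J.
Net over both steps: W = 4020 J, Q = 2050 J, ΔU = -1970 J.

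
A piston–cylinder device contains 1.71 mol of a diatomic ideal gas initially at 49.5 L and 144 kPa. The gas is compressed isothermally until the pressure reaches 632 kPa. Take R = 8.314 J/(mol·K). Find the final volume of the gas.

T₁ = P₁V₁/(nR) = 144×49.5/(1.71×8.314) = 501 K.
Isothermal: T stays 501 K; PV = const ⇒ V₂ = 11.3 L, P₂ = 632 kPa.

11.3 L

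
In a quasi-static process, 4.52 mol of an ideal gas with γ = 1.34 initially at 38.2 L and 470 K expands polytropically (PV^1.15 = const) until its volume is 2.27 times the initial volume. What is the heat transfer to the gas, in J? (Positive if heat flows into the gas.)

P₁ = nRT₁/V₁ = 4.52×8.314×470/38.2 = 462 kPa.
Polytropic n=1.15: T₂ = T₁(V₁/V₂)^(n−1) = 470×(0.441)^0.15 = 416 K; P₂ = P₁(V₁/V₂)^n = 180 kPa.
W = (P₁V₁−P₂V₂)/(n−1) = (462×38.2−180×86.7)/0.15 = 13600 J.
ΔU = nCvΔT = 4.52×24.5×(416−470) = -6010 J.
Q = ΔU + W = 7610 J.

7610 J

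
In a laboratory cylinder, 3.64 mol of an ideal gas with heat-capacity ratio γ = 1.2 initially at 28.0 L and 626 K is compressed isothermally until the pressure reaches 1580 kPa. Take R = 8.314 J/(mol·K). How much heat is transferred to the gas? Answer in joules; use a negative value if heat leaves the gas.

P₁ = nRT₁/V₁ = 3.64×8.314×626/28.0 = 677 kPa.
Isothermal: T stays 626 K; PV = const ⇒ V₂ = 12.0 L, P₂ = 1580 kPa.
ΔU = 0 (ideal gas, T constant).
W = nRT ln(V₂/V₁) = 3.64×8.314×626×ln(0.428) = -16100 J.
Q = ΔU + W = -16100 J.

-16100 J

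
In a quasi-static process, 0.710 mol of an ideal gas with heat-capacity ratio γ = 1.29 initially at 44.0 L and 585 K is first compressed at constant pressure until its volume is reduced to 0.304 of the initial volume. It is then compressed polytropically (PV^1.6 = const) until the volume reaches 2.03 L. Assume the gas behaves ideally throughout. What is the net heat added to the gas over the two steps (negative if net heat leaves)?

P₁ = nRT₁/V₁ = 0.710×8.314×585/44.0 = 78.5 kPa.
Step 1 — Isobaric: P stays 78.5 kPa; V/T = const ⇒ T₂ = 178 K, V₂ = 13.4 L.
W = PΔV = 78.5×(13.4−44.0) kPa·L = -2400 J.
ΔU = nCvΔT = 0.710×28.7×(178−585) = -8290 J.
Q = ΔU + W = nCpΔT = -10700 J.
State after step 1: P = 78.5 kPa, V = 13.4 L, T = 178 K.
Step 2 — Polytropic n=1.6: T₂ = T₁(V₁/V₂)^(n−1) = 178×(6.59)^0.60 = 551 K; P₂ = P₁(V₁/V₂)^n = 1600 kPa.
W = (P₁V₁−P₂V₂)/(n−1) = (78.5×13.4−1600×2.03)/0.60 = -3670 J.
ΔU = nCvΔT = 0.710×28.7×(551−178) = 7600 J.
Q = ΔU + W = 3930 J.
Net over both steps: W = -6080 J, Q = -6760 J, ΔU = -688 J.

-6760 J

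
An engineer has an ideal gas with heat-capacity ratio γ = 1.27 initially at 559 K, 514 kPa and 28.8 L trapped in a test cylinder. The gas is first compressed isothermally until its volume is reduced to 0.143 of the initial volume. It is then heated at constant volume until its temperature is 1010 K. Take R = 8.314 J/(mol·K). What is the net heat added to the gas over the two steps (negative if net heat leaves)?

15400 J

n = P₁V₁/(RT₁) = 514×28.8/(8.314×559) = 3.19 mol.
Step 1 — Isothermal: T stays 559 K; PV = const ⇒ V₂ = 4.12 L, P₂ = 3590 kPa.
ΔU = 0 (ideal gas, T constant).
W = nRT ln(V₂/V₁) = 3.19×8.314×559×ln(0.143) = -28800 J.
Q = ΔU + W = -28800 J.
State after step 1: P = 3590 kPa, V = 4.12 L, T = 559 K.
Step 2 — Isochoric: V stays 4.12 L; P/T = const ⇒ T₂ = 1010 K, P₂ = 6490 kPa.
W = 0 (no volume change).
ΔU = nCvΔT = 3.19×30.8×(1010−559) = 44200 J.
Q = ΔU = 44200 J.
Net over both steps: W = -28800 J, Q = 15400 J, ΔU = 44200 J.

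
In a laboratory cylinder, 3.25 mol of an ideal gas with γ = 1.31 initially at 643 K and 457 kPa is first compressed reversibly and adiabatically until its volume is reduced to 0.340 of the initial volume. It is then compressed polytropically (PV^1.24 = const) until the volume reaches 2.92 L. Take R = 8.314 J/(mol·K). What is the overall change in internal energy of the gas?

55900 J

V₁ = nRT₁/P₁ = 3.25×8.314×643/457 = 38.0 L.
Step 1 — Adiabatic: TV^(γ−1) = const ⇒ T₂ = 643×(2.94)^0.310 = 898 K; PV^γ = const ⇒ P₂ = 1880 kPa.
ΔU = nCvΔT = 3.25×26.8×(898−643) = 22300 J.
Q = 0 for an adiabatic process, so W = −ΔU = -22300 J.
State after step 1: P = 1880 kPa, V = 12.9 L, T = 898 K.
Step 2 — Polytropic n=1.24: T₂ = T₁(V₁/V₂)^(n−1) = 898×(4.43)^0.24 = 1280 K; P₂ = P₁(V₁/V₂)^n = 11900 kPa.
W = (P₁V₁−P₂V₂)/(n−1) = (1880×12.9−11900×2.92)/0.24 = -43400 J.
ΔU = nCvΔT = 3.25×26.8×(1280−898) = 33600 J.
Q = ΔU + W = -9800 J.
Net over both steps: W = -65700 J, Q = -9800 J, ΔU = 55900 J.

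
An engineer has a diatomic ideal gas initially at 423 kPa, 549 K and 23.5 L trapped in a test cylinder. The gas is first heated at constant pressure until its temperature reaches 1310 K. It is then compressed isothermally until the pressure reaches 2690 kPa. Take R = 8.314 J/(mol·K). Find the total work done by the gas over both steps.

-30100 J

n = P₁V₁/(RT₁) = 423×23.5/(8.314×549) = 2.18 mol.
Step 1 — Isobaric: P stays 423 kPa; V/T = const ⇒ T₂ = 1310 K, V₂ = 56.1 L.
W = PΔV = 423×(56.1−23.5) kPa·L = 13800 J.
ΔU = nCvΔT = 2.18×20.8×(1310−549) = 34400 J.
Q = ΔU + W = nCpΔT = 48200 J.
State after step 1: P = 423 kPa, V = 56.1 L, T = 1310 K.
Step 2 — Isothermal: T stays 1310 K; PV = const ⇒ V₂ = 8.82 L, P₂ = 2690 kPa.
ΔU = 0 (ideal gas, T constant).
W = nRT ln(V₂/V₁) = 2.18×8.314×1310×ln(0.157) = -43900 J.
Q = ΔU + W = -43900 J.
Net over both steps: W = -30100 J, Q = 4350 J, ΔU = 34400 J.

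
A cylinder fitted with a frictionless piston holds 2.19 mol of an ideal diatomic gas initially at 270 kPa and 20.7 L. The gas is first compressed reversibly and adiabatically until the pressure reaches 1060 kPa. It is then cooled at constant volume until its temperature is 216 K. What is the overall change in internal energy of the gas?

T₁ = P₁V₁/(nR) = 270×20.7/(2.19×8.314) = 307 K.
Step 1 — Adiabatic: T₂/T₁ = (P₂/P₁)^((γ−1)/γ) ⇒ T₂ = 307×(3.93)^0.286 = 454 K; V₂ = 7.79 L.
ΔU = nCvΔT = 2.19×20.8×(454−307) = 6680 J.
Q = 0 for an adiabatic process, so W = −ΔU = -6680 J.
State after step 1: P = 1060 kPa, V = 7.79 L, T = 454 K.
Step 2 — Isochoric: V stays 7.79 L; P/T = const ⇒ T₂ = 216 K, P₂ = 505 kPa.
W = 0 (no volume change).
ΔU = nCvΔT = 2.19×20.8×(216−454) = -10800 J.
Q = ΔU = -10800 J.
Net over both steps: W = -6680 J, Q = -10800 J, ΔU = -4140 J.

-4140 J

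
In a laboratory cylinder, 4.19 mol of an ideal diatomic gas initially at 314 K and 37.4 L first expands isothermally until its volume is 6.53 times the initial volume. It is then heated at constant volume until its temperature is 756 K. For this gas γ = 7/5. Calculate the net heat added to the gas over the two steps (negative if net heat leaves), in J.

P₁ = nRT₁/V₁ = 4.19×8.314×314/37.4 = 292 kPa.
Step 1 — Isothermal: T stays 314 K; PV = const ⇒ V₂ = 244 L, P₂ = 44.8 kPa.
ΔU = 0 (ideal gas, T constant).
W = nRT ln(V₂/V₁) = 4.19×8.314×314×ln(6.53) = 20500 J.
Q = ΔU + W = 20500 J.
State after step 1: P = 44.8 kPa, V = 244 L, T = 314 K.
Step 2 — Isochoric: V stays 244 L; P/T = const ⇒ T₂ = 756 K, P₂ = 108 kPa.
W = 0 (no volume change).
ΔU = nCvΔT = 4.19×20.8×(756−314) = 38500 J.
Q = ΔU = 38500 J.
Net over both steps: W = 20500 J, Q = 59000 J, ΔU = 38500 J.

59000 J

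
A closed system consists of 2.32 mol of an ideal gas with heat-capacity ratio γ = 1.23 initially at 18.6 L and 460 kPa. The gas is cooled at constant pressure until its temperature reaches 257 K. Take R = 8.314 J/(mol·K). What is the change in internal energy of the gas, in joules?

-15600 J

T₁ = P₁V₁/(nR) = 460×18.6/(2.32×8.314) = 444 K.
Isobaric: P stays 460 kPa; V/T = const ⇒ T₂ = 257 K, V₂ = 10.8 L.
For an ideal gas ΔU = nCvΔT with Cv = R/(γ−1) = 36.1 J/(mol·K).
ΔU = 2.32×36.1×(257−444) = -15600 J.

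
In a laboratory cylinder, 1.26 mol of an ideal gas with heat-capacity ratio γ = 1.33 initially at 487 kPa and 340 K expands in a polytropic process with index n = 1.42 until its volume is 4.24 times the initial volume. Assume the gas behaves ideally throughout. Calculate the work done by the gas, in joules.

3860 J

V₁ = nRT₁/P₁ = 1.26×8.314×340/487 = 7.31 L.
Polytropic n=1.42: T₂ = T₁(V₁/V₂)^(n−1) = 340×(0.236)^0.42 = 185 K; P₂ = P₁(V₁/V₂)^n = 62.6 kPa.
W = (P₁V₁−P₂V₂)/(n−1) = (487×7.31−62.6×31.0)/0.42 = 3860 J.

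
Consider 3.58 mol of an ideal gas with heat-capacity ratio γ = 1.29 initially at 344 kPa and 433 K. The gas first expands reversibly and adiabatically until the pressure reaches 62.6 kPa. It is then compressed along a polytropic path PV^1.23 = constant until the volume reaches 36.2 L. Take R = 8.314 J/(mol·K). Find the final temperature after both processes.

403 K

V₁ = nRT₁/P₁ = 3.58×8.314×433/344 = 37.5 L.
Step 1 — Adiabatic: T₂/T₁ = (P₂/P₁)^((γ−1)/γ) ⇒ T₂ = 433×(0.182)^0.225 = 295 K; V₂ = 140 L.
ΔU = nCvΔT = 3.58×28.7×(295−433) = -14100 J.
Q = 0 for an adiabatic process, so W = −ΔU = 14100 J.
State after step 1: P = 62.6 kPa, V = 140 L, T = 295 K.
Step 2 — Polytropic n=1.23: T₂ = T₁(V₁/V₂)^(n−1) = 295×(3.88)^0.23 = 403 K; P₂ = P₁(V₁/V₂)^n = 332 kPa.
W = (P₁V₁−P₂V₂)/(n−1) = (62.6×140−332×36.2)/0.23 = -14000 J.
ΔU = nCvΔT = 3.58×28.7×(403−295) = 11100 J.
Q = ΔU + W = -2890 J.
Net over both steps: W = 170 J, Q = -2890 J, ΔU = -3060 J.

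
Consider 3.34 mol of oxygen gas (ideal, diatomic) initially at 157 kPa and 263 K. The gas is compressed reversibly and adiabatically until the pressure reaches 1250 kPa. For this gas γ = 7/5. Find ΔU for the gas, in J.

14800 J

V₁ = nRT₁/P₁ = 3.34×8.314×263/157 = 46.5 L.
Adiabatic: T₂/T₁ = (P₂/P₁)^((γ−1)/γ) ⇒ T₂ = 263×(7.96)^0.286 = 476 K; V₂ = 10.6 L.
For an ideal gas ΔU = nCvΔT with Cv = (5/2)R = 20.8 J/(mol·K).
ΔU = 3.34×20.8×(476−263) = 14800 J.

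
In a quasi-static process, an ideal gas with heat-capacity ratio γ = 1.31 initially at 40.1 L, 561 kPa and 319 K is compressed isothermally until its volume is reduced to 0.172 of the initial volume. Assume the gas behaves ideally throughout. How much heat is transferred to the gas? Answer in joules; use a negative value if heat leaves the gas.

-39600 J

n = P₁V₁/(RT₁) = 561×40.1/(8.314×319) = 8.48 mol.
Isothermal: T stays 319 K; PV = const ⇒ V₂ = 6.90 L, P₂ = 3260 kPa.
ΔU = 0 (ideal gas, T constant).
W = nRT ln(V₂/V₁) = 8.48×8.314×319×ln(0.172) = -39600 J.
Q = ΔU + W = -39600 J.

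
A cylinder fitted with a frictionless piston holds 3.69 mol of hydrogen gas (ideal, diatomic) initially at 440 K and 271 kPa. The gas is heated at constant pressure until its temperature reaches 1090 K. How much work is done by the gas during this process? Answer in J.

V₁ = nRT₁/P₁ = 3.69×8.314×440/271 = 49.8 L.
Isobaric: P stays 271 kPa; V/T = const ⇒ T₂ = 1090 K, V₂ = 123 L.
W = PΔV = 271×(123−49.8) kPa·L = 19900 J.

19900 J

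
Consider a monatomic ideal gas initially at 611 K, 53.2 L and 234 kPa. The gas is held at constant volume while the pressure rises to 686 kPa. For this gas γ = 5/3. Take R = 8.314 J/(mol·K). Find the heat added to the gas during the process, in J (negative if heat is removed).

n = P₁V₁/(RT₁) = 234×53.2/(8.314×611) = 2.45 mol.
Isochoric: V stays 53.2 L; P/T = const ⇒ T₂ = 1790 K, P₂ = 686 kPa.
W = 0 (no volume change).
ΔU = nCvΔT = 2.45×12.5×(1790−611) = 36100 J.
Q = ΔU = 36100 J.

36100 J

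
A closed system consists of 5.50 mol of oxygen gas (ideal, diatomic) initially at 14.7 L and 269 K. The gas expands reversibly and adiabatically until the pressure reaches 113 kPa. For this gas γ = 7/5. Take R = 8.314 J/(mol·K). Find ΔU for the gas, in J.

-13400 J

P₁ = nRT₁/V₁ = 5.50×8.314×269/14.7 = 837 kPa.
Adiabatic: T₂/T₁ = (P₂/P₁)^((γ−1)/γ) ⇒ T₂ = 269×(0.135)^0.286 = 152 K; V₂ = 61.4 L.
For an ideal gas ΔU = nCvΔT with Cv = (5/2)R = 20.8 J/(mol·K).
ΔU = 5.50×20.8×(152−269) = -13400 J.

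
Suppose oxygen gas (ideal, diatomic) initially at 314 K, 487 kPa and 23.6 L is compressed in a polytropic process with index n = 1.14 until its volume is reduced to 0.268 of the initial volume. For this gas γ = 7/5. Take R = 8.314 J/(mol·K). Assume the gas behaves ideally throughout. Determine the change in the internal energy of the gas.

n = P₁V₁/(RT₁) = 487×23.6/(8.314×314) = 4.40 mol.
Polytropic n=1.14: T₂ = T₁(V₁/V₂)^(n−1) = 314×(3.73)^0.14 = 378 K; P₂ = P₁(V₁/V₂)^n = 2190 kPa.
For an ideal gas ΔU = nCvΔT with Cv = (5/2)R = 20.8 J/(mol·K).
ΔU = 4.40×20.8×(378−314) = 5820 J.

5820 J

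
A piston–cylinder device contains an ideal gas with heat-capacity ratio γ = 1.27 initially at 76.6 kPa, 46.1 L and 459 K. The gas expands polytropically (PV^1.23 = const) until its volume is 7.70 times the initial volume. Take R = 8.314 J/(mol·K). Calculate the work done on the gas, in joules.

n = P₁V₁/(RT₁) = 76.6×46.1/(8.314×459) = 0.925 mol.
Polytropic n=1.23: T₂ = T₁(V₁/V₂)^(n−1) = 459×(0.130)^0.23 = 287 K; P₂ = P₁(V₁/V₂)^n = 6.22 kPa.
W = (P₁V₁−P₂V₂)/(n−1) = (76.6×46.1−6.22×355)/0.23 = 5750 J.
Work done on the gas = −W_by = -5750 J.

-5750 J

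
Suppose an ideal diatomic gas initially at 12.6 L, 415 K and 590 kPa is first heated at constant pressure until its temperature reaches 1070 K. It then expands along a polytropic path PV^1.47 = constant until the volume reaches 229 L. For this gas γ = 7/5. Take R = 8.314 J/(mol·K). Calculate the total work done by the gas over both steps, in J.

36200 J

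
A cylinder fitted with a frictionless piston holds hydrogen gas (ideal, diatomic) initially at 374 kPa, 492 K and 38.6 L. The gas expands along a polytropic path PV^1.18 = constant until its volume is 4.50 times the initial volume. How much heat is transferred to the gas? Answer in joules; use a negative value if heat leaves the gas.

n = P₁V₁/(RT₁) = 374×38.6/(8.314×492) = 3.53 mol.
Polytropic n=1.18: T₂ = T₁(V₁/V₂)^(n−1) = 492×(0.222)^0.18 = 375 K; P₂ = P₁(V₁/V₂)^n = 63.4 kPa.
W = (P₁V₁−P₂V₂)/(n−1) = (374×38.6−63.4×174)/0.18 = 19000 J.
ΔU = nCvΔT = 3.53×20.8×(375−492) = -8560 J.
Q = ΔU + W = 10500 J.

10500 J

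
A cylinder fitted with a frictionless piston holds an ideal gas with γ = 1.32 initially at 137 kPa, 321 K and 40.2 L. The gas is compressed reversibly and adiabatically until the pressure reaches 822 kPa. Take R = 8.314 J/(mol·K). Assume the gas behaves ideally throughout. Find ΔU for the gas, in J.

n = P₁V₁/(RT₁) = 137×40.2/(8.314×321) = 2.06 mol.
Adiabatic: T₂/T₁ = (P₂/P₁)^((γ−1)/γ) ⇒ T₂ = 321×(6.00)^0.242 = 496 K; V₂ = 10.3 L.
For an ideal gas ΔU = nCvΔT with Cv = R/(γ−1) = 26.0 J/(mol·K).
ΔU = 2.06×26.0×(496−321) = 9360 J.

9360 J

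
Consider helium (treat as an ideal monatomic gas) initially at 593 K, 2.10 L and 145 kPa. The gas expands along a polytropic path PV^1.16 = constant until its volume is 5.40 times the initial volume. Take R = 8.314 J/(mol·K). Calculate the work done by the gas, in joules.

n = P₁V₁/(RT₁) = 145×2.10/(8.314×593) = 0.0618 mol.
Polytropic n=1.16: T₂ = T₁(V₁/V₂)^(n−1) = 593×(0.185)^0.16 = 453 K; P₂ = P₁(V₁/V₂)^n = 20.5 kPa.
W = (P₁V₁−P₂V₂)/(n−1) = (145×2.10−20.5×11.3)/0.16 = 450 J.

450 J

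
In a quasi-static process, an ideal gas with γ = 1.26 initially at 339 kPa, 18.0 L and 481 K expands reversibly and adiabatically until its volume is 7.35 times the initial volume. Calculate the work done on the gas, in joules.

n = P₁V₁/(RT₁) = 339×18.0/(8.314×481) = 1.53 mol.
Adiabatic: TV^(γ−1) = const ⇒ T₂ = 481×(0.136)^0.260 = 286 K; PV^γ = const ⇒ P₂ = 27.5 kPa.
ΔU = nCvΔT = 1.53×32.0×(286−481) = -9500 J.
Q = 0 for an adiabatic process, so W = −ΔU = 9500 J.
Work done on the gas = −W_by = -9500 J.

-9500 J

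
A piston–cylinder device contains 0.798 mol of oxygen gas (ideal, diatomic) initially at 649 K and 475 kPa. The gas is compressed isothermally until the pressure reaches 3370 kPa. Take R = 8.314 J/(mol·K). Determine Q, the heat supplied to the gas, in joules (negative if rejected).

V₁ = nRT₁/P₁ = 0.798×8.314×649/475 = 9.06 L.
Isothermal: T stays 649 K; PV = const ⇒ V₂ = 1.28 L, P₂ = 3370 kPa.
ΔU = 0 (ideal gas, T constant).
W = nRT ln(V₂/V₁) = 0.798×8.314×649×ln(0.141) = -8440 J.
Q = ΔU + W = -8440 J.

-8440 J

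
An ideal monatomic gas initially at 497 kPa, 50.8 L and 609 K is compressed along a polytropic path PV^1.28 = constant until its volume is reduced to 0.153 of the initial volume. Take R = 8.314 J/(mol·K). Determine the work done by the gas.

n = P₁V₁/(RT₁) = 497×50.8/(8.314×609) = 4.99 mol.
Polytropic n=1.28: T₂ = T₁(V₁/V₂)^(n−1) = 609×(6.54)^0.28 = 1030 K; P₂ = P₁(V₁/V₂)^n = 5490 kPa.
W = (P₁V₁−P₂V₂)/(n−1) = (497×50.8−5490×7.77)/0.28 = -62400 J.

-62400 J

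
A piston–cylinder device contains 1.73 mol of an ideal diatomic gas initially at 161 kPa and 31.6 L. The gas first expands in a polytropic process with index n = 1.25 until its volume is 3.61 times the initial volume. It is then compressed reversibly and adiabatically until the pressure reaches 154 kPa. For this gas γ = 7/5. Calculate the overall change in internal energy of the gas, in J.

1690 J

T₁ = P₁V₁/(nR) = 161×31.6/(1.73×8.314) = 354 K.
Step 1 — Polytropic n=1.25: T₂ = T₁(V₁/V₂)^(n−1) = 354×(0.277)^0.25 = 257 K; P₂ = P₁(V₁/V₂)^n = 32.4 kPa.
W = (P₁V₁−P₂V₂)/(n−1) = (161×31.6−32.4×114)/0.25 = 5590 J.
ΔU = nCvΔT = 1.73×20.8×(257−354) = -3490 J.
Q = ΔU + W = 2100 J.
State after step 1: P = 32.4 kPa, V = 114 L, T = 257 K.
Step 2 — Adiabatic: T₂/T₁ = (P₂/P₁)^((γ−1)/γ) ⇒ T₂ = 257×(4.76)^0.286 = 401 K; V₂ = 37.4 L.
ΔU = nCvΔT = 1.73×20.8×(401−257) = 5180 J.
Q = 0 for an adiabatic process, so W = −ΔU = -5180 J.
Net over both steps: W = 404 J, Q = 2100 J, ΔU = 1690 J.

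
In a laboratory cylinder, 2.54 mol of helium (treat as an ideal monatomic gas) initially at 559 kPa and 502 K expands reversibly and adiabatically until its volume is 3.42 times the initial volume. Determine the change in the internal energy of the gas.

-8900 J

V₁ = nRT₁/P₁ = 2.54×8.314×502/559 = 19.0 L.
Adiabatic: TV^(γ−1) = const ⇒ T₂ = 502×(0.292)^0.667 = 221 K; PV^γ = const ⇒ P₂ = 72.0 kPa.
For an ideal gas ΔU = nCvΔT with Cv = (3/2)R = 12.5 J/(mol·K).
ΔU = 2.54×12.5×(221−502) = -8900 J.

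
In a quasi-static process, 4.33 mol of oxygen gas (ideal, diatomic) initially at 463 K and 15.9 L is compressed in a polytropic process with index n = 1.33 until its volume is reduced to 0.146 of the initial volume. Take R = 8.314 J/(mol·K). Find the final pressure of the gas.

P₁ = nRT₁/V₁ = 4.33×8.314×463/15.9 = 1050 kPa.
Polytropic n=1.33: T₂ = T₁(V₁/V₂)^(n−1) = 463×(6.85)^0.33 = 874 K; P₂ = P₁(V₁/V₂)^n = 13500 kPa.

13500 kPa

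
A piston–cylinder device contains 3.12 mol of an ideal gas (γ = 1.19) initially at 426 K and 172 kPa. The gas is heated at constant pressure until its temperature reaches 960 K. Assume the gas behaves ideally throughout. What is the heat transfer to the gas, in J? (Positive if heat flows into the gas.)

86800 J

V₁ = nRT₁/P₁ = 3.12×8.314×426/172 = 64.2 L.
Isobaric: P stays 172 kPa; V/T = const ⇒ T₂ = 960 K, V₂ = 145 L.
W = PΔV = 172×(145−64.2) kPa·L = 13900 J.
ΔU = nCvΔT = 3.12×43.8×(960−426) = 72900 J.
Q = ΔU + W = nCpΔT = 86800 J.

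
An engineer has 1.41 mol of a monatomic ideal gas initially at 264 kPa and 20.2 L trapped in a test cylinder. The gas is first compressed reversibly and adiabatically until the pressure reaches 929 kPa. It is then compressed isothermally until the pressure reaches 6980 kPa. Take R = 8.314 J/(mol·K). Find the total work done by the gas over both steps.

-23000 J

T₁ = P₁V₁/(nR) = 264×20.2/(1.41×8.314) = 455 K.
Step 1 — Adiabatic: T₂/T₁ = (P₂/P₁)^((γ−1)/γ) ⇒ T₂ = 455×(3.52)^0.400 = 752 K; V₂ = 9.50 L.
ΔU = nCvΔT = 1.41×12.5×(752−455) = 5230 J.
Q = 0 for an adiabatic process, so W = −ΔU = -5230 J.
State after step 1: P = 929 kPa, V = 9.50 L, T = 752 K.
Step 2 — Isothermal: T stays 752 K; PV = const ⇒ V₂ = 1.26 L, P₂ = 6980 kPa.
ΔU = 0 (ideal gas, T constant).
W = nRT ln(V₂/V₁) = 1.41×8.314×752×ln(0.133) = -17800 J.
Q = ΔU + W = -17800 J.
Net over both steps: W = -23000 J, Q = -17800 J, ΔU = 5230 J.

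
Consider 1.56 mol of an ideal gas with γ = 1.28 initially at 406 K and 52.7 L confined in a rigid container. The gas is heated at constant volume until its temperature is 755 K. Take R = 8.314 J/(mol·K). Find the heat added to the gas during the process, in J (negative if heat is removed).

P₁ = nRT₁/V₁ = 1.56×8.314×406/52.7 = 99.9 kPa.
Isochoric: V stays 52.7 L; P/T = const ⇒ T₂ = 755 K, P₂ = 186 kPa.
W = 0 (no volume change).
ΔU = nCvΔT = 1.56×29.7×(755−406) = 16200 J.
Q = ΔU = 16200 J.

16200 J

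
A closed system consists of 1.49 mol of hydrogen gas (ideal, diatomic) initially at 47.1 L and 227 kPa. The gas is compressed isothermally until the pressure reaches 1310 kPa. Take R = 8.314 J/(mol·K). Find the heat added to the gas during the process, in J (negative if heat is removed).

-18700 J

T₁ = P₁V₁/(nR) = 227×47.1/(1.49×8.314) = 863 K.
Isothermal: T stays 863 K; PV = const ⇒ V₂ = 8.16 L, P₂ = 1310 kPa.
ΔU = 0 (ideal gas, T constant).
W = nRT ln(V₂/V₁) = 1.49×8.314×863×ln(0.173) = -18700 J.
Q = ΔU + W = -18700 J.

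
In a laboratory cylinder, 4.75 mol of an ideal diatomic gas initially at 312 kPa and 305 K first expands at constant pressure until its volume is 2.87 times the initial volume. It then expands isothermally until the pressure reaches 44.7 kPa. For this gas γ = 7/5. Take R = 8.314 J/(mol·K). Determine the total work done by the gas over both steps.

89700 J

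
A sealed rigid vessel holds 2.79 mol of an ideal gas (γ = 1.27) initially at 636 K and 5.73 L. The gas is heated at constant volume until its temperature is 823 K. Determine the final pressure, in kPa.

P₁ = nRT₁/V₁ = 2.79×8.314×636/5.73 = 2570 kPa.
Isochoric: V stays 5.73 L; P/T = const ⇒ T₂ = 823 K, P₂ = 3330 kPa.

3330 kPa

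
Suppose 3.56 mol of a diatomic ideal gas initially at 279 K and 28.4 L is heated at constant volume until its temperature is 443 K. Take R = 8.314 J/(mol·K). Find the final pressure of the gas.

P₁ = nRT₁/V₁ = 3.56×8.314×279/28.4 = 291 kPa.
Isochoric: V stays 28.4 L; P/T = const ⇒ T₂ = 443 K, P₂ = 462 kPa.

462 kPa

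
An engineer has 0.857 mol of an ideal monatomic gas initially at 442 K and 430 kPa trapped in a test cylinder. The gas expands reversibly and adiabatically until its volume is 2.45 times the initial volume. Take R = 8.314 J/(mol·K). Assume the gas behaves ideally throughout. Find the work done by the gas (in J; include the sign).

V₁ = nRT₁/P₁ = 0.857×8.314×442/430 = 7.32 L.
Adiabatic: TV^(γ−1) = const ⇒ T₂ = 442×(0.408)^0.667 = 243 K; PV^γ = const ⇒ P₂ = 96.6 kPa.
ΔU = nCvΔT = 0.857×12.5×(243−442) = -2120 J.
Q = 0 for an adiabatic process, so W = −ΔU = 2120 J.

2120 J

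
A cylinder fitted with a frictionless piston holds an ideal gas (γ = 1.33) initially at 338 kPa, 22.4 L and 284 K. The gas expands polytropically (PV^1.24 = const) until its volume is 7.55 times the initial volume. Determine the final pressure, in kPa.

27.6 kPa

Polytropic n=1.24: T₂ = T₁(V₁/V₂)^(n−1) = 284×(0.132)^0.24 = 175 K; P₂ = P₁(V₁/V₂)^n = 27.6 kPa.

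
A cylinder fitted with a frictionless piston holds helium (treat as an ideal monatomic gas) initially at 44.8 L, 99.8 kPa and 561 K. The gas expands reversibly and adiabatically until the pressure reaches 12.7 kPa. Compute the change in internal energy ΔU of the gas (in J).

-3770 J

n = P₁V₁/(RT₁) = 99.8×44.8/(8.314×561) = 0.959 mol.
Adiabatic: T₂/T₁ = (P₂/P₁)^((γ−1)/γ) ⇒ T₂ = 561×(0.127)^0.400 = 246 K; V₂ = 154 L.
For an ideal gas ΔU = nCvΔT with Cv = (3/2)R = 12.5 J/(mol·K).
ΔU = 0.959×12.5×(246−561) = -3770 J.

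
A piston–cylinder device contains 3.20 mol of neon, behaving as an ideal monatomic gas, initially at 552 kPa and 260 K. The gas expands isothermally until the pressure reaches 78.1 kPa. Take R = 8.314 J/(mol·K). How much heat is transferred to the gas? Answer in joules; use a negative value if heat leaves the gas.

13500 J

V₁ = nRT₁/P₁ = 3.20×8.314×260/552 = 12.5 L.
Isothermal: T stays 260 K; PV = const ⇒ V₂ = 88.6 L, P₂ = 78.1 kPa.
ΔU = 0 (ideal gas, T constant).
W = nRT ln(V₂/V₁) = 3.20×8.314×260×ln(7.07) = 13500 J.
Q = ΔU + W = 13500 J.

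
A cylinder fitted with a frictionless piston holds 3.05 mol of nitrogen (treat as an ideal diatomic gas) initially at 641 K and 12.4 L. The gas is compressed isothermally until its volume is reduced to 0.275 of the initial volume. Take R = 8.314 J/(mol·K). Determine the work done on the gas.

21000 J

P₁ = nRT₁/V₁ = 3.05×8.314×641/12.4 = 1310 kPa.
Isothermal: T stays 641 K; PV = const ⇒ V₂ = 3.41 L, P₂ = 4770 kPa.
W = nRT ln(V₂/V₁) = 3.05×8.314×641×ln(0.275) = -21000 J.
Work done on the gas = −W_by = 21000 J.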